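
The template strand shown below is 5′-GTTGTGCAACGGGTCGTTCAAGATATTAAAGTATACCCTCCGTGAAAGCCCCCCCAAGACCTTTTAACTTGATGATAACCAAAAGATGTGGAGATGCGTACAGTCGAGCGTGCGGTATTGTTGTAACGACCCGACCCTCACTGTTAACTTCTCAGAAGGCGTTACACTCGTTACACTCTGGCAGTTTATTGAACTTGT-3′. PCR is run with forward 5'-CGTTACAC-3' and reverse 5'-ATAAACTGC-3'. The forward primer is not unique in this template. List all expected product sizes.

The forward primer CGTTACAC matches the top strand at positions 160–167, 169–176.
The reverse primer's reverse complement is GCAGTTTAT, matching at positions 181–189.
Each forward site pairs with the reverse site to give a product ending at position 189: sizes 30, 21 bp.

30 bp, 21 bp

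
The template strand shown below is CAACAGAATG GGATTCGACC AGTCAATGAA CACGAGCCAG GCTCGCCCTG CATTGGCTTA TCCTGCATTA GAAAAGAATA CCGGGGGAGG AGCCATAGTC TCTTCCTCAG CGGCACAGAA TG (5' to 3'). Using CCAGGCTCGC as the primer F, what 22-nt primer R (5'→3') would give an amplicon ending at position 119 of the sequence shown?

5'-TCTGTGCCGCTGAGGAAGAGAC-3'

The forward primer binds at positions 37–46; the product's 3' end on the top strand is position 119.
The reverse primer anneals to the top strand over positions 98–119, i.e. to GTCTCTTCCTCAGCGGCACAGA.
Its sequence written 5'→3' is the reverse complement: TCTGTGCCGCTGAGGAAGAGAC.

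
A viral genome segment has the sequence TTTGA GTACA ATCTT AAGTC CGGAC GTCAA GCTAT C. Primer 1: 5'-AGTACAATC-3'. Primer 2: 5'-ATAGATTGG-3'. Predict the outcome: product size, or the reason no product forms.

No product — primer 2 has no binding site in the template.

Primer 2 (ATAGATTGG) does not match the top strand, and its reverse complement CCAATCTAT does not match either.
With no annealing site for primer 2, no amplification occurs.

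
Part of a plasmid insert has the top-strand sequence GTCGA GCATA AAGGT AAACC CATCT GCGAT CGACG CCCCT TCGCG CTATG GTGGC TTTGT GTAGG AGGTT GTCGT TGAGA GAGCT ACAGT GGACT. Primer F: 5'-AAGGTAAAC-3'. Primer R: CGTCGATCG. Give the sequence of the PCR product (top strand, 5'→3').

5'-AAGGTAAACCCATCTGCGATCGACG-3'

Scanning the template, AAGGTAAAC occurs at positions 11–19; this primer anneals to the bottom strand there with its 3' end pointing downstream.
The reverse primer's reverse complement is CGATCGACG, which matches the template at positions 27–35.
The product is the template from position 11 through 35 (25 bp).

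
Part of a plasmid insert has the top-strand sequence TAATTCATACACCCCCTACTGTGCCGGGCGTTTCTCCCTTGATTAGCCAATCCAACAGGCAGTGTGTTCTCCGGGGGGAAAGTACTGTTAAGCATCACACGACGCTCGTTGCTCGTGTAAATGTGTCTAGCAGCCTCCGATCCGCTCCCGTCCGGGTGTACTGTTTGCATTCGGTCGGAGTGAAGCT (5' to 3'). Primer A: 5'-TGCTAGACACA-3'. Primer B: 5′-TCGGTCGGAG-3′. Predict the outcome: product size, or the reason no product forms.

No product — the primers' 3' ends point away from each other.

Primer A (TGCTAGACACA) has reverse complement TGTGTCTAGCA, which matches the top strand at positions 122–132; primer A anneals to the top strand there with its 3' end pointing upstream toward position 122.
Primer B (TCGGTCGGAG) matches the top strand directly at positions 171–180; it anneals to the bottom strand with its 3' end pointing downstream toward position 180.
The 3' ends diverge (primer A extends toward position 1, primer B toward position 187), so the primers never converge on a shared product.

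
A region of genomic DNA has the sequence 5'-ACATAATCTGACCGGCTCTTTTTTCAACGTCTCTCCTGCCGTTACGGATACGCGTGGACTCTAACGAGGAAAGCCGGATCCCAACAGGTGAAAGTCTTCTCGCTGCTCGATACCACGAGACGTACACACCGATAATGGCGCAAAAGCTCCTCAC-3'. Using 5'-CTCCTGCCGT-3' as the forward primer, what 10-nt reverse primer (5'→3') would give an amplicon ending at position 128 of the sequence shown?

5'-TGTGTACGTC-3'

The forward primer binds at positions 33–42; the product's 3' end on the top strand is position 128.
The reverse primer anneals to the top strand over positions 119–128, i.e. to GACGTACACA.
Its sequence written 5'→3' is the reverse complement: TGTGTACGTC.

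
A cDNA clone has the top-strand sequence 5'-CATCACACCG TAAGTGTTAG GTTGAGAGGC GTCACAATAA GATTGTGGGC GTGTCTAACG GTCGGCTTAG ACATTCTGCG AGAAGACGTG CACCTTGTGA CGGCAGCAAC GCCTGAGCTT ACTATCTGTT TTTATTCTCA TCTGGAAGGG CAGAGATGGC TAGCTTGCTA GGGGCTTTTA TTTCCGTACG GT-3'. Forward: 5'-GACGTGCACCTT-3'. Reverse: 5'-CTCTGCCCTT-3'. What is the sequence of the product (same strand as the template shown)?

5'-GACGTGCACCTTGTGACGGCAGCAACGCCTGAGCTTACTATCTGTTTTTATTCTCATCTGGAAGGGCAGAG-3'

Scanning the template, GACGTGCACCTT occurs at positions 85–96; this primer anneals to the bottom strand there with its 3' end pointing downstream.
Reverse complement of the reverse primer: AAGGGCAGAG. This occurs on the top strand at positions 146–155.
The product is the template from position 85 through 155 (71 bp).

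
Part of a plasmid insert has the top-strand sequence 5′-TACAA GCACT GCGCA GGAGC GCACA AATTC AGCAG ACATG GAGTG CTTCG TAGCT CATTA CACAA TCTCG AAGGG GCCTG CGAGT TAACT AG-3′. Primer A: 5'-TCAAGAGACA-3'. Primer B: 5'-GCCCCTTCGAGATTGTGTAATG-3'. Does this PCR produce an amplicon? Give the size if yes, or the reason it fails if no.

Primer A (TCAAGAGACA) does not match the top strand, and its reverse complement TGTCTCTTGA does not match either.
With no annealing site for primer A, no amplification occurs.

No product — primer A has no binding site in the template.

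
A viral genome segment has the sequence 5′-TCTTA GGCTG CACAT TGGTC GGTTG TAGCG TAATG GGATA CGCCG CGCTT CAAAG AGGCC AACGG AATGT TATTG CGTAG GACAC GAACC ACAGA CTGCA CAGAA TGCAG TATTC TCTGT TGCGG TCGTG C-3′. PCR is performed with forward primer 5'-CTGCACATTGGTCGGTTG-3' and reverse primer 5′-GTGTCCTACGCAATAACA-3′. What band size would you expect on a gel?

Forward primer CTGCACATTGGTCGGTTG is found on the top strand at positions 8–25.
Reverse complement of the reverse primer: TGTTATTGCGTAGGACAC. This occurs on the top strand at positions 68–85.
Amplicon spans positions 8–85: 78 bp.

78 bp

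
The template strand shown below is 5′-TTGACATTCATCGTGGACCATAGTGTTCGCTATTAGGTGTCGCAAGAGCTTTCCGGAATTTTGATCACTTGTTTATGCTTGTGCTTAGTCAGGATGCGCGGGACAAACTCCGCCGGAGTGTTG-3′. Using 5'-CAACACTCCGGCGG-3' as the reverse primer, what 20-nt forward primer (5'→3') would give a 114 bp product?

The reverse primer's reverse complement CCGCCGGAGTGTTG matches the template at positions 110–123, so the product ends at position 123.
A 114 bp product then starts at position 123 − 114 + 1 = 10.
The forward primer is identical to the top strand there: ATCGTGGACCATAGTGTTCG.

5'-ATCGTGGACCATAGTGTTCG-3'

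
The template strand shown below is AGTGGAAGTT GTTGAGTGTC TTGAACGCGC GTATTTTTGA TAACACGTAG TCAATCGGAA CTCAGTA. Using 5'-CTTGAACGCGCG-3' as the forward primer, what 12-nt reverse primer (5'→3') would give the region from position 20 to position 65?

5'-CTGAGTTCCGAT-3'

The product's 3' end on the top strand is position 65.
The reverse primer anneals to the top strand over positions 54–65, i.e. to ATCGGAACTCAG.
Its sequence written 5'→3' is the reverse complement: CTGAGTTCCGAT.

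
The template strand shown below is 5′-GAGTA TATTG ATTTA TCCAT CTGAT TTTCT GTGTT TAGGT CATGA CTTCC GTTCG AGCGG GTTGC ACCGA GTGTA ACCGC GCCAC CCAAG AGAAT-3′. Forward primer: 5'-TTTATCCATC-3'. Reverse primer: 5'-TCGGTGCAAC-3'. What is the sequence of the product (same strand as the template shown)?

The forward primer matches the template at positions 12–21.
Taking the reverse complement of TCGGTGCAAC gives GTTGCACCGA, found at positions 61–70 on the template; the primer anneals here to the top strand with its 3' end pointing upstream.
The product is the template from position 12 through 70 (59 bp).

5'-TTTATCCATCTGATTTTCTGTGTTTAGGTCATGACTTCCGTTCGAGCGGGTTGCACCGA-3'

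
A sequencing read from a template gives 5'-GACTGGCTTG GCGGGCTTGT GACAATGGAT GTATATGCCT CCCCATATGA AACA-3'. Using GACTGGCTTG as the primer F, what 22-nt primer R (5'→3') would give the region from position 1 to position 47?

5'-TATGGGGAGGCATATACATCCA-3'

The product's 3' end on the top strand is position 47.
The reverse primer anneals to the top strand over positions 26–47, i.e. to TGGATGTATATGCCTCCCCATA.
Its sequence written 5'→3' is the reverse complement: TATGGGGAGGCATATACATCCA.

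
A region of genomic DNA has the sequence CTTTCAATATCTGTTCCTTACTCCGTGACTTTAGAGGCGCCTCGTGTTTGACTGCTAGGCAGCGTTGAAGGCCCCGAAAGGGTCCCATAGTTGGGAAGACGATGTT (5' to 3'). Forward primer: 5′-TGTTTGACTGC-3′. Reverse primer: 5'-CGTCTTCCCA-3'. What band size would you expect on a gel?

57 bp

Scanning the template, TGTTTGACTGC occurs at positions 45–55; this primer anneals to the bottom strand there with its 3' end pointing downstream.
Reverse complement of the reverse primer: TGGGAAGACG. This occurs on the top strand at positions 92–101.
Amplicon spans positions 45–101: 57 bp.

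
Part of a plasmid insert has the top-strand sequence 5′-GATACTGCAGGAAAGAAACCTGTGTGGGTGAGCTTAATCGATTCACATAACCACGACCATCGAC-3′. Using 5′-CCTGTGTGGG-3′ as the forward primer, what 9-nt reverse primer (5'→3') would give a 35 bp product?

The forward primer binds at positions 19–28, so a 35 bp product ends at position 19 + 35 − 1 = 53.
The reverse primer anneals to the top strand over positions 45–53, i.e. to ACATAACCA.
Its sequence written 5'→3' is the reverse complement: TGGTTATGT.

5'-TGGTTATGT-3'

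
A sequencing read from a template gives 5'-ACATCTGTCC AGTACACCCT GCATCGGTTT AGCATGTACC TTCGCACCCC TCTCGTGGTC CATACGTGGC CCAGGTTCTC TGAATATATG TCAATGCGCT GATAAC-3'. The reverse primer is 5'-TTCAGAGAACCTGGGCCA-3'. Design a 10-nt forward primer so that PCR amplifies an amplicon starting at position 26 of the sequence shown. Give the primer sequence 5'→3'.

5'-GGTTTAGCAT-3'

The reverse primer's reverse complement TGGCCCAGGTTCTCTGAA matches the template at positions 67–84; the product starts at position 26.
The forward primer is identical to the top strand over positions 26–35: GGTTTAGCAT.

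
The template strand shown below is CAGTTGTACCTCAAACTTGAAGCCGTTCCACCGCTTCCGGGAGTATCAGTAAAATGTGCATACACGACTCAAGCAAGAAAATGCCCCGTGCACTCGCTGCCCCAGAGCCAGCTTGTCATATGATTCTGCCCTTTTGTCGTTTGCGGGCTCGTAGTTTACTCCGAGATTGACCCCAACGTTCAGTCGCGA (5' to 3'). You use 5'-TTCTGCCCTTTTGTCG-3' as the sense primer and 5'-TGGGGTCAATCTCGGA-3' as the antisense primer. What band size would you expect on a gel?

52 bp

The forward primer matches the template at positions 124–139.
Reverse complement of the reverse primer: TCCGAGATTGACCCCA. This occurs on the top strand at positions 160–175.
The product runs from position 124 to position 175, so its length is 175 − 124 + 1 = 52 bp.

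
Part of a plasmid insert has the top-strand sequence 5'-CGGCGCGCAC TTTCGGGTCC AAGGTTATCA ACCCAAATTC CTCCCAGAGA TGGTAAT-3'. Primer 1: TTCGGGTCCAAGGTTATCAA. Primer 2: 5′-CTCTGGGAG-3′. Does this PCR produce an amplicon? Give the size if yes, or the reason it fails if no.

Primer 1 (TTCGGGTCCAAGGTTATCAA) matches the top strand at positions 12–31; it acts as a forward primer.
Primer 2's reverse complement is CTCCCAGAG, matching the top strand at positions 41–49; it acts as a reverse primer.
The 3' ends face each other across positions 12–49, giving a 38 bp product.

Yes — a 38 bp product.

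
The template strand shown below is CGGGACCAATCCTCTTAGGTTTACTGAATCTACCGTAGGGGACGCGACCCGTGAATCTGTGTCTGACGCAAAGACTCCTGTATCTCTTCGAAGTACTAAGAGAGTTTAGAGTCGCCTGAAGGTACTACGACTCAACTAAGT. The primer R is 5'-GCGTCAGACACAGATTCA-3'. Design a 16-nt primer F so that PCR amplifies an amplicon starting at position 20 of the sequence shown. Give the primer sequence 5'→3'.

5'-TTTACTGAATCTACCG-3'

The reverse primer's reverse complement TGAATCTGTGTCTGACGC matches the template at positions 52–69; the product starts at position 20.
The forward primer is identical to the top strand over positions 20–35: TTTACTGAATCTACCG.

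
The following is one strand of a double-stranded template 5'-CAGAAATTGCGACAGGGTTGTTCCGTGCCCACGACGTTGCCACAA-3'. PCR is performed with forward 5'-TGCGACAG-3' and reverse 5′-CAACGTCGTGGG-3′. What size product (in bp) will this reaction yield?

Scanning the template, TGCGACAG occurs at positions 8–15; this primer anneals to the bottom strand there with its 3' end pointing downstream.
The reverse primer's reverse complement is CCCACGACGTTG, which matches the template at positions 28–39.
Product length = (reverse-primer end) − (forward-primer start) + 1 = 39 − 8 + 1 = 32 bp.

32 bp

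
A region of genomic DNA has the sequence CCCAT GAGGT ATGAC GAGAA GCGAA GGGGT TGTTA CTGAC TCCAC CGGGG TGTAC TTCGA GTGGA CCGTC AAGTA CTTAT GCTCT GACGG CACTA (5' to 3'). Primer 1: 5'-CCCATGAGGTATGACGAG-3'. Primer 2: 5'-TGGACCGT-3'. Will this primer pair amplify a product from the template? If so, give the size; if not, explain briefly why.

No product — both primers anneal to the same strand and extend in the same direction.

Primer 1 (CCCATGAGGTATGACGAG) matches the top strand at positions 1–18 (3' end points downstream).
Primer 2 (TGGACCGT) also matches the top strand directly, at positions 62–69 — its reverse complement ACGGTCCA is not present.
Both primers anneal to the bottom strand with 3' ends pointing the same way, so neither can prime synthesis back toward the other.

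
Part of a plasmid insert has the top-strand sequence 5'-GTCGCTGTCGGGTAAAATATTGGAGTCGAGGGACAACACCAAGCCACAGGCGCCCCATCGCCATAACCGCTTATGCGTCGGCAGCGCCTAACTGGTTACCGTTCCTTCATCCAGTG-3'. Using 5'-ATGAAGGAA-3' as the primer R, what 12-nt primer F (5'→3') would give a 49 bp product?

The reverse primer's reverse complement TTCCTTCAT matches the template at positions 102–110, so the product ends at position 110.
A 49 bp product then starts at position 110 − 49 + 1 = 62.
The forward primer is identical to the top strand there: CATAACCGCTTA.

5'-CATAACCGCTTA-3'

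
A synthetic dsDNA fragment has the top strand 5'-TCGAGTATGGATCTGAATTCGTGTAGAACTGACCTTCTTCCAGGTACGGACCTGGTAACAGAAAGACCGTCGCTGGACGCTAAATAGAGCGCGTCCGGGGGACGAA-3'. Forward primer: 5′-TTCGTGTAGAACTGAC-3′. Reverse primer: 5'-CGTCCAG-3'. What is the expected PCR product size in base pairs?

62 bp

Forward primer TTCGTGTAGAACTGAC is found on the top strand at positions 18–33.
Reverse complement of the reverse primer: CTGGACG. This occurs on the top strand at positions 73–79.
Product length = (reverse-primer end) − (forward-primer start) + 1 = 79 − 18 + 1 = 62 bp.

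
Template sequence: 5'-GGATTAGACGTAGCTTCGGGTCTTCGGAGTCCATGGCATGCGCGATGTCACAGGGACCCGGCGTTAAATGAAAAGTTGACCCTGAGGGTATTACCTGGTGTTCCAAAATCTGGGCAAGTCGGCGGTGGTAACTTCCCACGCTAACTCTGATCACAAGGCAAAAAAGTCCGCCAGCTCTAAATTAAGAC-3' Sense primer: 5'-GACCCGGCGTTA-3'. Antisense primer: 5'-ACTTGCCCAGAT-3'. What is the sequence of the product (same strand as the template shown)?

5'-GACCCGGCGTTAAATGAAAAGTTGACCCTGAGGGTATTACCTGGTGTTCCAAAATCTGGGCAAGT-3'

The forward primer matches the template at positions 55–66.
Taking the reverse complement of ACTTGCCCAGAT gives ATCTGGGCAAGT, found at positions 108–119 on the template; the primer anneals here to the top strand with its 3' end pointing upstream.
The product is the template from position 55 through 119 (65 bp).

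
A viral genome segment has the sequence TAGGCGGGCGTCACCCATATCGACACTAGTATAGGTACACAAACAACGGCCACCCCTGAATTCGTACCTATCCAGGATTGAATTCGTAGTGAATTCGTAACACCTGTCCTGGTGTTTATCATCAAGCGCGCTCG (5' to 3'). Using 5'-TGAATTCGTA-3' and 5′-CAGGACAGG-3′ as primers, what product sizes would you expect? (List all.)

55 bp, 33 bp, 22 bp

The forward primer TGAATTCGTA matches the top strand at positions 57–66, 79–88, 90–99.
The reverse primer's reverse complement is CCTGTCCTG, matching at positions 103–111.
Each forward site pairs with the reverse site to give a product ending at position 111: sizes 55, 33, 22 bp.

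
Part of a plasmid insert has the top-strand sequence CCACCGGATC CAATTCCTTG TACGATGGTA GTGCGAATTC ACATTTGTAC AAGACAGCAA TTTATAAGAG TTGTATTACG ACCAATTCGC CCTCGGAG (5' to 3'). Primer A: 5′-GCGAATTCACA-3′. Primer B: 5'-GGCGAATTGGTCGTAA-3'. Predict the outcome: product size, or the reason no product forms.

Yes — a 59 bp product.

Primer A (GCGAATTCACA) matches the top strand at positions 33–43; it acts as a forward primer.
Primer B's reverse complement is TTACGACCAATTCGCC, matching the top strand at positions 76–91; it acts as a reverse primer.
The 3' ends face each other across positions 33–91, giving a 59 bp product.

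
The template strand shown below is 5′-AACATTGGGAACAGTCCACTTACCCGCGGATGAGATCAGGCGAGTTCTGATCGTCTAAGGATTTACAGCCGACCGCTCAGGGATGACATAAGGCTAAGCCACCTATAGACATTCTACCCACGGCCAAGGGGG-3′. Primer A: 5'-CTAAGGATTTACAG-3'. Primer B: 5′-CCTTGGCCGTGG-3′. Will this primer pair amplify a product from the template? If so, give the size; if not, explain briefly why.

Primer A (CTAAGGATTTACAG) matches the top strand at positions 55–68; it acts as a forward primer.
Primer B's reverse complement is CCACGGCCAAGG, matching the top strand at positions 118–129; it acts as a reverse primer.
The 3' ends face each other across positions 55–129, giving a 75 bp product.

Yes — a 75 bp product.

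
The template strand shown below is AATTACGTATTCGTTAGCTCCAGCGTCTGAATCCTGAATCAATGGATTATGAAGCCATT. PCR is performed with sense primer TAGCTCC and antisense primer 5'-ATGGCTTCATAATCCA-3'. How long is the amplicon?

44 bp

Forward primer TAGCTCC is found on the top strand at positions 15–21.
The reverse primer's reverse complement is TGGATTATGAAGCCAT, which matches the template at positions 43–58.
Product length = (reverse-primer end) − (forward-primer start) + 1 = 58 − 15 + 1 = 44 bp.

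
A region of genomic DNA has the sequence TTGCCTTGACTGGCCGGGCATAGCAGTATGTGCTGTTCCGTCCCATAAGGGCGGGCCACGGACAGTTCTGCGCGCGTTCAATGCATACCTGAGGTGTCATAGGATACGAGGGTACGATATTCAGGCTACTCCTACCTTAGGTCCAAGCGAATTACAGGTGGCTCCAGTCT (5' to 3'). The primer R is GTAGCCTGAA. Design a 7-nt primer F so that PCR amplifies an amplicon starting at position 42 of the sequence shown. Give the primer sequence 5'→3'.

The reverse primer's reverse complement TTCAGGCTAC matches the template at positions 120–129; the product starts at position 42.
The forward primer is identical to the top strand over positions 42–48: CCCATAA.

5'-CCCATAA-3'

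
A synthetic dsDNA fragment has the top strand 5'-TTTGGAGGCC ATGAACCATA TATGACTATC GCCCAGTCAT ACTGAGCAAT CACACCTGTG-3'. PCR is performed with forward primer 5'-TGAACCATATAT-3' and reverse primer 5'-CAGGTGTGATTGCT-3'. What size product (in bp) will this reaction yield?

47 bp

Scanning the template, TGAACCATATAT occurs at positions 12–23; this primer anneals to the bottom strand there with its 3' end pointing downstream.
The reverse primer's reverse complement is AGCAATCACACCTG, which matches the template at positions 45–58.
Amplicon spans positions 12–58: 47 bp.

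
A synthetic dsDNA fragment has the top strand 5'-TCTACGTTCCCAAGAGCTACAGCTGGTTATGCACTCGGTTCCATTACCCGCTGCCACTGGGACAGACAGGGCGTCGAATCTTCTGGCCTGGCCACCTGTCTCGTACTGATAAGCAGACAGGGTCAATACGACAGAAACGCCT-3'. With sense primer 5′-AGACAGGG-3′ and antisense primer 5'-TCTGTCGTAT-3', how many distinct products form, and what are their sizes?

The forward primer AGACAGGG matches the top strand at positions 64–71, 115–122.
The reverse primer's reverse complement is ATACGACAGA, matching at positions 126–135.
Each forward site pairs with the reverse site to give a product ending at position 135: sizes 72, 21 bp.

Two products: 72 bp, 21 bp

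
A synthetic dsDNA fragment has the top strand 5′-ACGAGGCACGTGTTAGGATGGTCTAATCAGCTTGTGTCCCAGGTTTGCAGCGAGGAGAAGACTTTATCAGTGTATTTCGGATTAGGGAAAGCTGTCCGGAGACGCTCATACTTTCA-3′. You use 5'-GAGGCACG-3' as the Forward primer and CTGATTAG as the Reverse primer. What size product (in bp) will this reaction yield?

28 bp

Scanning the template, GAGGCACG occurs at positions 3–10; this primer anneals to the bottom strand there with its 3' end pointing downstream.
Reverse complement of the reverse primer: CTAATCAG. This occurs on the top strand at positions 23–30.
Product length = (reverse-primer end) − (forward-primer start) + 1 = 30 − 3 + 1 = 28 bp.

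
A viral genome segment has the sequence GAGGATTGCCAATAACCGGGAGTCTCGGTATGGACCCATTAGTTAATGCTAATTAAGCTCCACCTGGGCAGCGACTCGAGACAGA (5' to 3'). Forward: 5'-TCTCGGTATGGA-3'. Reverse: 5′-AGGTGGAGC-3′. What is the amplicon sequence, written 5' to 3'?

Forward primer TCTCGGTATGGA is found on the top strand at positions 23–34.
Reverse complement of the reverse primer: GCTCCACCT. This occurs on the top strand at positions 57–65.
The product is the template from position 23 through 65 (43 bp).

5'-TCTCGGTATGGACCCATTAGTTAATGCTAATTAAGCTCCACCT-3'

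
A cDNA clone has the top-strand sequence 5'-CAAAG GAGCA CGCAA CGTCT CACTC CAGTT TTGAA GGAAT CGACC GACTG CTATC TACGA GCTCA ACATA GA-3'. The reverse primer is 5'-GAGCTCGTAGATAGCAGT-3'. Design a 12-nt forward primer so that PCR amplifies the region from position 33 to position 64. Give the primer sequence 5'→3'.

The reverse primer's reverse complement ACTGCTATCTACGAGCTC matches the template at positions 47–64; the product starts at position 33.
The forward primer is identical to the top strand over positions 33–44: GAAGGAATCGAC.

5'-GAAGGAATCGAC-3'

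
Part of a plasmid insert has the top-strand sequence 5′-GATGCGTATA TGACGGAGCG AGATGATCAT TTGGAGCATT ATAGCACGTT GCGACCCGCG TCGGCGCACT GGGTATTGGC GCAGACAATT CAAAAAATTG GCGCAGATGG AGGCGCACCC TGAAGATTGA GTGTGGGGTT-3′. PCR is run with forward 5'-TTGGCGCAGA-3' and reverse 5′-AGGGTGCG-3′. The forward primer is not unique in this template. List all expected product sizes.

46 bp, 24 bp

The forward primer TTGGCGCAGA matches the top strand at positions 76–85, 98–107.
The reverse primer's reverse complement is CGCACCCT, matching at positions 114–121.
Each forward site pairs with the reverse site to give a product ending at position 121: sizes 46, 24 bp.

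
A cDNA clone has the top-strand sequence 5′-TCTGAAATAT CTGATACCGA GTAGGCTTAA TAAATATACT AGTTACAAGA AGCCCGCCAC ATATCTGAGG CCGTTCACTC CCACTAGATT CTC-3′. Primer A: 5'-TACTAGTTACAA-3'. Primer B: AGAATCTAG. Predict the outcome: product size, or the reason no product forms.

Primer A (TACTAGTTACAA) matches the top strand at positions 37–48; it acts as a forward primer.
Primer B's reverse complement is CTAGATTCT, matching the top strand at positions 84–92; it acts as a reverse primer.
The 3' ends face each other across positions 37–92, giving a 56 bp product.

Yes — a 56 bp product.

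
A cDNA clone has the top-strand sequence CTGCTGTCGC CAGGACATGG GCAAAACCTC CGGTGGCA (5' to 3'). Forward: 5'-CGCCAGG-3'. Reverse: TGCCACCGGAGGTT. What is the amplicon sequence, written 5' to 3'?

Scanning the template, CGCCAGG occurs at positions 8–14; this primer anneals to the bottom strand there with its 3' end pointing downstream.
The reverse primer's reverse complement is AACCTCCGGTGGCA, which matches the template at positions 25–38.
The product is the template from position 8 through 38 (31 bp).

5'-CGCCAGGACATGGGCAAAACCTCCGGTGGCA-3'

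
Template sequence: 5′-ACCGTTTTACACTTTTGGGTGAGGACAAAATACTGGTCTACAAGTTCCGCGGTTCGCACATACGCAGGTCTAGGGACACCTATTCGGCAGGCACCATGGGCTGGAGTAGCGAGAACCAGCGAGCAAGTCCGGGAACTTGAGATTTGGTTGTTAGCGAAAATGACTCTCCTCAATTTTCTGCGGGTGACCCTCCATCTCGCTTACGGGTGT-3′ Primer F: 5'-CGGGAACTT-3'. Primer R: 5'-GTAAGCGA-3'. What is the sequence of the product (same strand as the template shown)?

Scanning the template, CGGGAACTT occurs at positions 130–138; this primer anneals to the bottom strand there with its 3' end pointing downstream.
Reverse complement of the reverse primer: TCGCTTAC. This occurs on the top strand at positions 197–204.
The product is the template from position 130 through 204 (75 bp).

5'-CGGGAACTTGAGATTTGGTTGTTAGCGAAAATGACTCTCCTCAATTTTCTGCGGGTGACCCTCCATCTCGCTTAC-3'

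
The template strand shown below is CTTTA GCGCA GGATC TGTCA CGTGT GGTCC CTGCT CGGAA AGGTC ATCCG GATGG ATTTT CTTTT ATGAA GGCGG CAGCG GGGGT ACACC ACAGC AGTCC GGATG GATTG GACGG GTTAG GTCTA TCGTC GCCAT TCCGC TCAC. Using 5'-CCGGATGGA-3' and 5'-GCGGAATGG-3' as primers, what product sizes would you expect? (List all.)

93 bp, 42 bp

The forward primer CCGGATGGA matches the top strand at positions 48–56, 99–107.
The reverse primer's reverse complement is CCATTCCGC, matching at positions 132–140.
Each forward site pairs with the reverse site to give a product ending at position 140: sizes 93, 42 bp.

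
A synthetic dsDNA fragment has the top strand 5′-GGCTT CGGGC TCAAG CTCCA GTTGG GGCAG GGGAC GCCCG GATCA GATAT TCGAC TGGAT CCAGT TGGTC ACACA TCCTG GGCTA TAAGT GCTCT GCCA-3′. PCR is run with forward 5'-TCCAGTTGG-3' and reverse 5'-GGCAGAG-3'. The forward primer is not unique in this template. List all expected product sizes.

82 bp, 39 bp

The forward primer TCCAGTTGG matches the top strand at positions 17–25, 60–68.
The reverse primer's reverse complement is CTCTGCC, matching at positions 92–98.
Each forward site pairs with the reverse site to give a product ending at position 98: sizes 82, 39 bp.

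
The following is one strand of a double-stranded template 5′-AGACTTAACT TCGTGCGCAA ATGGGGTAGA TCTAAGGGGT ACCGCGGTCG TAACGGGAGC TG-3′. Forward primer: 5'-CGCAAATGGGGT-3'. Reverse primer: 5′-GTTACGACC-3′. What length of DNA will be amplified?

Scanning the template, CGCAAATGGGGT occurs at positions 16–27; this primer anneals to the bottom strand there with its 3' end pointing downstream.
The reverse primer's reverse complement is GGTCGTAAC, which matches the template at positions 46–54.
The product runs from position 16 to position 54, so its length is 54 − 16 + 1 = 39 bp.

39 bp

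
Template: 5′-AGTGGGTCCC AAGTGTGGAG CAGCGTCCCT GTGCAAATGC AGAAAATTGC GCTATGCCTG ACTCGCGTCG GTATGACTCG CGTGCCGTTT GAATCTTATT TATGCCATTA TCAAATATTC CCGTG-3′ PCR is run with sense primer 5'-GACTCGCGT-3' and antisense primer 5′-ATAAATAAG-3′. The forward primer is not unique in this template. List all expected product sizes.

44 bp, 29 bp

The forward primer GACTCGCGT matches the top strand at positions 60–68, 75–83.
The reverse primer's reverse complement is CTTATTTAT, matching at positions 95–103.
Each forward site pairs with the reverse site to give a product ending at position 103: sizes 44, 29 bp.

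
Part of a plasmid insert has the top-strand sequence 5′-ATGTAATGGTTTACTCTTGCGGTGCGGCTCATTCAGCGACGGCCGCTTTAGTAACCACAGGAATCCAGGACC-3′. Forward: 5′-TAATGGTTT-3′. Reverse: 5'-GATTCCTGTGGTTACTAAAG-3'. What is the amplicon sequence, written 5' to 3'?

5'-TAATGGTTTACTCTTGCGGTGCGGCTCATTCAGCGACGGCCGCTTTAGTAACCACAGGAATC-3'

Scanning the template, TAATGGTTT occurs at positions 4–12; this primer anneals to the bottom strand there with its 3' end pointing downstream.
Reverse complement of the reverse primer: CTTTAGTAACCACAGGAATC. This occurs on the top strand at positions 46–65.
The product is the template from position 4 through 65 (62 bp).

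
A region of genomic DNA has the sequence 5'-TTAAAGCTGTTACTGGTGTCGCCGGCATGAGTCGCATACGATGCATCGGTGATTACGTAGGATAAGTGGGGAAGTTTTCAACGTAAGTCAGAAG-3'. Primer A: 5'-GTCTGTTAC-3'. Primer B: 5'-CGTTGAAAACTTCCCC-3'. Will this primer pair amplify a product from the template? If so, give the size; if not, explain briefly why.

No product — primer A has no binding site in the template.

Primer A (GTCTGTTAC) does not match the top strand, and its reverse complement GTAACAGAC does not match either.
With no annealing site for primer A, no amplification occurs.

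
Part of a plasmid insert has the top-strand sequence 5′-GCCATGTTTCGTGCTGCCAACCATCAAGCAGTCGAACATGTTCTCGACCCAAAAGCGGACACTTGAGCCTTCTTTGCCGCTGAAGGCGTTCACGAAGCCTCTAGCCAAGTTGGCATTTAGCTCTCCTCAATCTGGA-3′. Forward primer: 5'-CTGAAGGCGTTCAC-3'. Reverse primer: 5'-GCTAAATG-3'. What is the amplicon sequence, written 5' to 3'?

Forward primer CTGAAGGCGTTCAC is found on the top strand at positions 80–93.
Taking the reverse complement of GCTAAATG gives CATTTAGC, found at positions 114–121 on the template; the primer anneals here to the top strand with its 3' end pointing upstream.
The product is the template from position 80 through 121 (42 bp).

5'-CTGAAGGCGTTCACGAAGCCTCTAGCCAAGTTGGCATTTAGC-3'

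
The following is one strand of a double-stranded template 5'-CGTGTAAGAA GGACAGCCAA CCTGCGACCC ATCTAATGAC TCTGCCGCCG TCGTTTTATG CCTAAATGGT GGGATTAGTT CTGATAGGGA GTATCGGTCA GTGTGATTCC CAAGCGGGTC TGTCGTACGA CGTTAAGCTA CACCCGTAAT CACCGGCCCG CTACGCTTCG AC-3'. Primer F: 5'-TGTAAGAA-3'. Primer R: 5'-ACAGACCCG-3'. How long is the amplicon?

121 bp

Forward primer TGTAAGAA is found on the top strand at positions 3–10.
The reverse primer's reverse complement is CGGGTCTGT, which matches the template at positions 115–123.
The product runs from position 3 to position 123, so its length is 123 − 3 + 1 = 121 bp.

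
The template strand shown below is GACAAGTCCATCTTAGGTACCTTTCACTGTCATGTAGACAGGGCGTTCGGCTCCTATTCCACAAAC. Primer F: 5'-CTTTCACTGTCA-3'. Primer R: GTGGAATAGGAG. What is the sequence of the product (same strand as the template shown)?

Scanning the template, CTTTCACTGTCA occurs at positions 21–32; this primer anneals to the bottom strand there with its 3' end pointing downstream.
Taking the reverse complement of GTGGAATAGGAG gives CTCCTATTCCAC, found at positions 51–62 on the template; the primer anneals here to the top strand with its 3' end pointing upstream.
The product is the template from position 21 through 62 (42 bp).

5'-CTTTCACTGTCATGTAGACAGGGCGTTCGGCTCCTATTCCAC-3'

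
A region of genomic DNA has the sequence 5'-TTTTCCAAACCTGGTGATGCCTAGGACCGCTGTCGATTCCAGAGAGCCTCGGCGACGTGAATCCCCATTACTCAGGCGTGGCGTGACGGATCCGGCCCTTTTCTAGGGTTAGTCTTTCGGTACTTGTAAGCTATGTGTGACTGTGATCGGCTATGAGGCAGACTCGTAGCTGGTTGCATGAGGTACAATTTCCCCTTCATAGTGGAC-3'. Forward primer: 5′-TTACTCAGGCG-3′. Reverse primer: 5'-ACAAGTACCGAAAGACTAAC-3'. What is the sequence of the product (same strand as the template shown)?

5'-TTACTCAGGCGTGGCGTGACGGATCCGGCCCTTTTCTAGGGTTAGTCTTTCGGTACTTGT-3'

The forward primer matches the template at positions 68–78.
The reverse primer's reverse complement is GTTAGTCTTTCGGTACTTGT, which matches the template at positions 108–127.
The product is the template from position 68 through 127 (60 bp).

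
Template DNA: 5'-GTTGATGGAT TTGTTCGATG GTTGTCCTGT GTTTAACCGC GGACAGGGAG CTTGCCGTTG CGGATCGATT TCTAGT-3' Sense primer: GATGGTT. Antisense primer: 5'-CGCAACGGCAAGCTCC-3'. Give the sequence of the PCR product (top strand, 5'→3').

The forward primer matches the template at positions 17–23.
Reverse complement of the reverse primer: GGAGCTTGCCGTTGCG. This occurs on the top strand at positions 47–62.
The product is the template from position 17 through 62 (46 bp).

5'-GATGGTTGTCCTGTGTTTAACCGCGGACAGGGAGCTTGCCGTTGCG-3'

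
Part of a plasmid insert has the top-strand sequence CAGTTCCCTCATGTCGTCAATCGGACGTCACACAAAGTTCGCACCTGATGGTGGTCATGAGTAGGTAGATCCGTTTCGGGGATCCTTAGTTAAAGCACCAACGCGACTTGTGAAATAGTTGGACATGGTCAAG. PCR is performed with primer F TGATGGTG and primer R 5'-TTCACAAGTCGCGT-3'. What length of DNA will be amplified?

69 bp

Forward primer TGATGGTG is found on the top strand at positions 46–53.
The reverse primer's reverse complement is ACGCGACTTGTGAA, which matches the template at positions 101–114.
Product length = (reverse-primer end) − (forward-primer start) + 1 = 114 − 46 + 1 = 69 bp.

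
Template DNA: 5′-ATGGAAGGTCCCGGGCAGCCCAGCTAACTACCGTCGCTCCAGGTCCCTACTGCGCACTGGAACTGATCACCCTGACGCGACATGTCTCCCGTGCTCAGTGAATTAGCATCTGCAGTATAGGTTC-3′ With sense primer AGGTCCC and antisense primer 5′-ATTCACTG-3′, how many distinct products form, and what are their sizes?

The forward primer AGGTCCC matches the top strand at positions 6–12, 41–47.
The reverse primer's reverse complement is CAGTGAAT, matching at positions 96–103.
Each forward site pairs with the reverse site to give a product ending at position 103: sizes 98, 63 bp.

Two products: 98 bp, 63 bp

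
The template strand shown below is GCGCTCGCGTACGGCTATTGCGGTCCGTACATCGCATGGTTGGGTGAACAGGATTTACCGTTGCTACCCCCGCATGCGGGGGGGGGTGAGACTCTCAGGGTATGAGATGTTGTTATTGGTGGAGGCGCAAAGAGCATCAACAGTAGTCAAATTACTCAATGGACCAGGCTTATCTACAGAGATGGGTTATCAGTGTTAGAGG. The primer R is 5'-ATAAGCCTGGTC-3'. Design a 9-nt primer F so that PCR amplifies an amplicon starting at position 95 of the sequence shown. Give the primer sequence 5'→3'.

5'-TCAGGGTAT-3'

The reverse primer's reverse complement GACCAGGCTTAT matches the template at positions 162–173; the product starts at position 95.
The forward primer is identical to the top strand over positions 95–103: TCAGGGTAT.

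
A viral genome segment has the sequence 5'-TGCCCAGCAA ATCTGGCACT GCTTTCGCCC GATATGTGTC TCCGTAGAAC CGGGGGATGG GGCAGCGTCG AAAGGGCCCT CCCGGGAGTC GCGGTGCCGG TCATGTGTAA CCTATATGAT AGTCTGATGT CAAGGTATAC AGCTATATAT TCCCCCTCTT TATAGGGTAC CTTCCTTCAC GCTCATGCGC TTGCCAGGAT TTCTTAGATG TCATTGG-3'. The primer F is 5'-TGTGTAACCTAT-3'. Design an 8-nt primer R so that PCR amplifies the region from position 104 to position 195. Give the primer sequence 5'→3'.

The product's 3' end on the top strand is position 195.
The reverse primer anneals to the top strand over positions 188–195, i.e. to CGCTTGCC.
Its sequence written 5'→3' is the reverse complement: GGCAAGCG.

5'-GGCAAGCG-3'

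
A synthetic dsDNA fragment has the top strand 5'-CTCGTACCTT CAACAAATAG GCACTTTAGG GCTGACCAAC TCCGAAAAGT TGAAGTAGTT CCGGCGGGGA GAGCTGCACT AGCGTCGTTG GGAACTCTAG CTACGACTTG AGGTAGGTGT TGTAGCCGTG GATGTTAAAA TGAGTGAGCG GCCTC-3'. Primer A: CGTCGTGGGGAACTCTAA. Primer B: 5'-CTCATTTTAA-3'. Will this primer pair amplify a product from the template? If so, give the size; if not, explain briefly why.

No product — primer A has no binding site in the template.

Primer A (CGTCGTGGGGAACTCTAA) does not match the top strand, and its reverse complement TTAGAGTTCCCCACGACG does not match either.
With no annealing site for primer A, no amplification occurs.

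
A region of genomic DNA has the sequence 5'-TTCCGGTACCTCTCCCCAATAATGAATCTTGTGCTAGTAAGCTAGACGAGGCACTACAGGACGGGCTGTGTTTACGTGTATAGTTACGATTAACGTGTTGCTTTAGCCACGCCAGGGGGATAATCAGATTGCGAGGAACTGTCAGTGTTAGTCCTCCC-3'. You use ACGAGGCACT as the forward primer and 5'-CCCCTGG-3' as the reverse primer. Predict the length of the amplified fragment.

73 bp

Forward primer ACGAGGCACT is found on the top strand at positions 46–55.
Taking the reverse complement of CCCCTGG gives CCAGGGG, found at positions 112–118 on the template; the primer anneals here to the top strand with its 3' end pointing upstream.
Amplicon spans positions 46–118: 73 bp.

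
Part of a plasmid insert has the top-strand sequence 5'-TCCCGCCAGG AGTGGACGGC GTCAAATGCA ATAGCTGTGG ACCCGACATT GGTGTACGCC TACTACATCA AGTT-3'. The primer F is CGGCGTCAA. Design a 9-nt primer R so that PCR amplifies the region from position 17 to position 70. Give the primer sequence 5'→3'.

5'-TGATGTAGT-3'

The product's 3' end on the top strand is position 70.
The reverse primer anneals to the top strand over positions 62–70, i.e. to ACTACATCA.
Its sequence written 5'→3' is the reverse complement: TGATGTAGT.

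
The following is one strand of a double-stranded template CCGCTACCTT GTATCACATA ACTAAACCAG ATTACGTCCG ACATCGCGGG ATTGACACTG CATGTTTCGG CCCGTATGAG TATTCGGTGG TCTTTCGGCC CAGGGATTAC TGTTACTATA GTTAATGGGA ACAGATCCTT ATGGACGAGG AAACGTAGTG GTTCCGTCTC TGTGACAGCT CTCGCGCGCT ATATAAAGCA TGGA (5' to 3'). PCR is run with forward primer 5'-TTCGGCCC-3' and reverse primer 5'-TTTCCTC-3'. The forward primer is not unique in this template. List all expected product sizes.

88 bp, 60 bp

The forward primer TTCGGCCC matches the top strand at positions 66–73, 94–101.
The reverse primer's reverse complement is GAGGAAA, matching at positions 147–153.
Each forward site pairs with the reverse site to give a product ending at position 153: sizes 88, 60 bp.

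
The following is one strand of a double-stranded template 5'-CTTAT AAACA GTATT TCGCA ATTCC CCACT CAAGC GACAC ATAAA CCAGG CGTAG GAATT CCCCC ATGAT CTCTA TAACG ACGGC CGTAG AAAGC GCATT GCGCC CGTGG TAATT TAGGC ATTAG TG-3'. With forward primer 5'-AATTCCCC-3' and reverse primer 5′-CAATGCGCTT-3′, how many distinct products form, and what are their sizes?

Two products: 82 bp, 45 bp

The forward primer AATTCCCC matches the top strand at positions 20–27, 57–64.
The reverse primer's reverse complement is AAGCGCATTG, matching at positions 92–101.
Each forward site pairs with the reverse site to give a product ending at position 101: sizes 82, 45 bp.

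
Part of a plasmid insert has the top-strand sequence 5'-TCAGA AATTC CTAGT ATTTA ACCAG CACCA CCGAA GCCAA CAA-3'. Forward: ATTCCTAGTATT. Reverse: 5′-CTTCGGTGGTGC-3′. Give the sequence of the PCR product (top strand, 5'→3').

Scanning the template, ATTCCTAGTATT occurs at positions 7–18; this primer anneals to the bottom strand there with its 3' end pointing downstream.
Taking the reverse complement of CTTCGGTGGTGC gives GCACCACCGAAG, found at positions 25–36 on the template; the primer anneals here to the top strand with its 3' end pointing upstream.
The product is the template from position 7 through 36 (30 bp).

5'-ATTCCTAGTATTTAACCAGCACCACCGAAG-3'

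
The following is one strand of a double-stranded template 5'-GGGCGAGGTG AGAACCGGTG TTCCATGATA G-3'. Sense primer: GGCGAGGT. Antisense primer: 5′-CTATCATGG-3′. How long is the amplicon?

30 bp

The forward primer matches the template at positions 2–9.
The reverse primer's reverse complement is CCATGATAG, which matches the template at positions 23–31.
The product runs from position 2 to position 31, so its length is 31 − 2 + 1 = 30 bp.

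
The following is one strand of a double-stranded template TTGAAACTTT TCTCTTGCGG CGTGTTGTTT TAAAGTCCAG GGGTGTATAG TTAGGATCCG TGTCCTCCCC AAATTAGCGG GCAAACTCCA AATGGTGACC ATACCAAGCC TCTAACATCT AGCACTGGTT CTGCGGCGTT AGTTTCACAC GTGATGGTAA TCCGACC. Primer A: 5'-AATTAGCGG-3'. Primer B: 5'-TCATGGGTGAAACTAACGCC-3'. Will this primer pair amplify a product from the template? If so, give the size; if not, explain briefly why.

Primer B (TCATGGGTGAAACTAACGCC) does not match the top strand, and its reverse complement GGCGTTAGTTTCACCCATGA does not match either.
With no annealing site for primer B, no amplification occurs.

No product — primer B has no binding site in the template.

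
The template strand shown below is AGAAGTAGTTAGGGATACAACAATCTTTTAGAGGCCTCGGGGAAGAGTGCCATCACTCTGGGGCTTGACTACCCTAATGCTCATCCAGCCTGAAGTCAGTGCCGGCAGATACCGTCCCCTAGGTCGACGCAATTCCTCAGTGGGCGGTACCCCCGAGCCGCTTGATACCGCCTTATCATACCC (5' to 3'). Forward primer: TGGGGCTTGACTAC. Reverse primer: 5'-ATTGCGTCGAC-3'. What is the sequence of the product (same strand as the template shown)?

Scanning the template, TGGGGCTTGACTAC occurs at positions 59–72; this primer anneals to the bottom strand there with its 3' end pointing downstream.
Taking the reverse complement of ATTGCGTCGAC gives GTCGACGCAAT, found at positions 123–133 on the template; the primer anneals here to the top strand with its 3' end pointing upstream.
The product is the template from position 59 through 133 (75 bp).

5'-TGGGGCTTGACTACCCTAATGCTCATCCAGCCTGAAGTCAGTGCCGGCAGATACCGTCCCCTAGGTCGACGCAAT-3'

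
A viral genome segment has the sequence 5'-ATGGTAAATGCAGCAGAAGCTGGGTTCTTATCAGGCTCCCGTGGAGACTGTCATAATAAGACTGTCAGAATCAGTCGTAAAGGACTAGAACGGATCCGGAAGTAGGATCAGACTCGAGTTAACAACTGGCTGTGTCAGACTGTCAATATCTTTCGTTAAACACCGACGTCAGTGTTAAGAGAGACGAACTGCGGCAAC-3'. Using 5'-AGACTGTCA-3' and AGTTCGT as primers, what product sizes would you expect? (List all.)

The forward primer AGACTGTCA matches the top strand at positions 45–53, 59–67, 137–145.
The reverse primer's reverse complement is ACGAACT, matching at positions 184–190.
Each forward site pairs with the reverse site to give a product ending at position 190: sizes 146, 132, 54 bp.

146 bp, 132 bp, 54 bp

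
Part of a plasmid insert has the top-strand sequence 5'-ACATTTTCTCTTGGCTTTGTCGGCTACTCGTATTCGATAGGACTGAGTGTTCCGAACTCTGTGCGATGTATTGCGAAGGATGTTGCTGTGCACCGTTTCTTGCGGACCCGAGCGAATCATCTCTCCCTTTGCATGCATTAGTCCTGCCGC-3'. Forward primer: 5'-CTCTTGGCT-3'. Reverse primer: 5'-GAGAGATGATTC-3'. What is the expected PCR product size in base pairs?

118 bp

Forward primer CTCTTGGCT is found on the top strand at positions 8–16.
Reverse complement of the reverse primer: GAATCATCTCTC. This occurs on the top strand at positions 114–125.
Amplicon spans positions 8–125: 118 bp.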